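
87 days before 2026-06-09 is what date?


Start: 2026-06-09, subtract 87 days
Back 9 days from June 9 reaches May 31, 2026 -> 78 left
May 2026 has 31 days -> back to April 30, 2026 -> 47 left
April 2026 has 30 days -> back to March 31, 2026 -> 17 left
March 2026: 31 - 17 = 14 -> lands on March 14

Result: 2026-03-14


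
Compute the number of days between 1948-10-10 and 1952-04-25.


From 1948-10-10 to 1952-04-25
1948-10-10: days before October = 31 + 29 + 31 + 30 + 31 + 30 + 31 + 31 + 30 = 274 (1948 is a leap year); day of year = 274 + 10 = 284
1952-04-25: days before April = 31 + 29 + 31 = 91 (1952 is a leap year); day of year = 91 + 25 = 116
Rest of 1948: 366 - 284 = 82
Full years 1949 (365), 1950 (365), 1951 (365): 1095
Total = 82 + 1095 + 116 = 1293

1293 days


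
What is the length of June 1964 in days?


June 1964

30 days


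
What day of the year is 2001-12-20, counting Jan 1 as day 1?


Date: December 20, 2001
Days in months 1 through 11: 334
Plus 20 days in December

Day of year: 354


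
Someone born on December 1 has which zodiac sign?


Date: December 1
Conventional tropical zodiac dates: Sagittarius from November 22 onward; Capricorn starts December 22
December 1 falls within the Sagittarius range

Sagittarius


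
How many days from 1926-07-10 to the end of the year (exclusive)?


Day of year: 191 of 365
Remaining = 365 - 191

174 days


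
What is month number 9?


Month 9 of 12

September


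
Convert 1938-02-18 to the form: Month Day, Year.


ISO 1938-02-18 parses as year=1938, month=02, day=18
Month 2 -> February

February 18, 1938


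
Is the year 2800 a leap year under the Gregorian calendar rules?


Gregorian leap year rule: divisible by 4, but not by 100, unless also by 400.
2800 is divisible by 400 -> leap year

Yes


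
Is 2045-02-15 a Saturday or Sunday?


Anchor: Jan 1, 2045. With p = 2045 - 1 = 2044: (p + p//4 - p//100 + p//400) mod 7 = (2044 + 511 - 20 + 5) mod 7 = 2540 mod 7 = 6 -> Sunday (Mon=0 ... Sun=6)
Day of year: 46; offset = 45
Weekday index = (6 + 45) mod 7 = 2 -> Wednesday
Weekend days: Saturday, Sunday

No


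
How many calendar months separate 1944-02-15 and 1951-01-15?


From February 1944 to January 1951
7 years * 12 = 84 months, minus 1 month = 83

83 months


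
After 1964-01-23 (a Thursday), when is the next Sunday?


Current: Thursday
Target: Sunday
Days ahead: 3

Next Sunday: 1964-01-26


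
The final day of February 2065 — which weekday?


February 2065 has 28 days
Anchor: Jan 1, 2065. With p = 2065 - 1 = 2064: (p + p//4 - p//100 + p//400) mod 7 = (2064 + 516 - 20 + 5) mod 7 = 2565 mod 7 = 3 -> Thursday (Mon=0 ... Sun=6)
Days before February (Jan): 31; February 1 index = (3 + 31) mod 7 = 6 -> Sunday
Last day offset: 28 - 1 = 27 days
Weekday index = (6 + 27) mod 7 = 5

Saturday, February 28


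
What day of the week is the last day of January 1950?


January 1950 has 31 days
Anchor: Jan 1, 1950. With p = 1950 - 1 = 1949: (p + p//4 - p//100 + p//400) mod 7 = (1949 + 487 - 19 + 4) mod 7 = 2421 mod 7 = 6 -> Sunday (Mon=0 ... Sun=6)
January 1 is the anchor itself -> Sunday
Last day offset: 31 - 1 = 30 days
Weekday index = (6 + 30) mod 7 = 1

Tuesday, January 31


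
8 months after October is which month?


October is month 10
10 + 8 = 18; wrap: 18 - 12 = 6

June


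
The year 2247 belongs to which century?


Century = (year - 1) // 100 + 1
= (2247 - 1) // 100 + 1
= 2246 // 100 + 1
= 22 + 1

23rd century


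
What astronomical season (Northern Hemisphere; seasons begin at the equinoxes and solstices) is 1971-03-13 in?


Date: March 13
Astronomical Winter (approx.; exact equinox/solstice day varies by year): December 21 to March 19
March 13 falls within the Winter window

Winter


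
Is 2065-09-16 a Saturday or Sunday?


Anchor: Jan 1, 2065. With p = 2065 - 1 = 2064: (p + p//4 - p//100 + p//400) mod 7 = (2064 + 516 - 20 + 5) mod 7 = 2565 mod 7 = 3 -> Thursday (Mon=0 ... Sun=6)
Day of year: 259; offset = 258
Weekday index = (3 + 258) mod 7 = 2 -> Wednesday
Weekend days: Saturday, Sunday

No


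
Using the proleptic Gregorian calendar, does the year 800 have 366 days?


Gregorian leap year rule: divisible by 4, but not by 100, unless also by 400.
800 is divisible by 400 -> leap year

Yes


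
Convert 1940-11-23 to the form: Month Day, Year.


ISO 1940-11-23 parses as year=1940, month=11, day=23
Month 11 -> November

November 23, 1940


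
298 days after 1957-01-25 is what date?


Start: 1957-01-25, add 298 days
January 1957 has 31 days: 31 - 25 = 6 days to January 31 -> 292 left
February 1957 has 28 days -> 264 left
March 1957 has 31 days -> 233 left
April 1957 has 30 days -> 203 left
May 1957 has 31 days -> 172 left
June 1957 has 30 days -> 142 left
July 1957 has 31 days -> 111 left
August 1957 has 31 days -> 80 left
September 1957 has 30 days -> 50 left
October 1957 has 31 days -> 19 left
November 1957: 19 <= 30 -> lands on November 19

Result: 1957-11-19


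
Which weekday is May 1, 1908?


Target: May 1, 1908
Anchor: Jan 1, 1908. With p = 1908 - 1 = 1907: (p + p//4 - p//100 + p//400) mod 7 = (1907 + 476 - 19 + 4) mod 7 = 2368 mod 7 = 2 -> Wednesday (Mon=0 ... Sun=6)
Days before May (Jan-Apr): 121 days
Weekday index = (2 + 121) mod 7 = 4

Friday


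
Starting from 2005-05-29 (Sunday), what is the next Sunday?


Current: Sunday
Target: Sunday
Days ahead: 7

Next Sunday: 2005-06-05


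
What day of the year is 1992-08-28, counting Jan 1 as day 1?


Date: August 28, 1992
Days in months 1 through 7: 213
Plus 28 days in August

Day of year: 241


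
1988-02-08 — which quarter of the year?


Month: February (month 2)
Q1: Jan-Mar, Q2: Apr-Jun, Q3: Jul-Sep, Q4: Oct-Dec

Q1


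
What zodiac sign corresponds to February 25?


Date: February 25
Conventional tropical zodiac dates: Pisces from February 19 onward; Aries starts March 21
February 25 falls within the Pisces range

Pisces


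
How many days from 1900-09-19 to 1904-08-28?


From 1900-09-19 to 1904-08-28
1900-09-19: days before September = 31 + 28 + 31 + 30 + 31 + 30 + 31 + 31 = 243 (1900 is not a leap year); day of year = 243 + 19 = 262
1904-08-28: days before August = 31 + 29 + 31 + 30 + 31 + 30 + 31 = 213 (1904 is a leap year); day of year = 213 + 28 = 241
Rest of 1900: 365 - 262 = 103
Full years 1901 (365), 1902 (365), 1903 (365): 1095
Total = 103 + 1095 + 241 = 1439

1439 days


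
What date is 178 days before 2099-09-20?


Start: 2099-09-20, subtract 178 days
Back 20 days from September 20 reaches August 31, 2099 -> 158 left
August 2099 has 31 days -> back to July 31, 2099 -> 127 left
July 2099 has 31 days -> back to June 30, 2099 -> 96 left
June 2099 has 30 days -> back to May 31, 2099 -> 66 left
May 2099 has 31 days -> back to April 30, 2099 -> 35 left
April 2099 has 30 days -> back to March 31, 2099 -> 5 left
March 2099: 31 - 5 = 26 -> lands on March 26

Result: 2099-03-26


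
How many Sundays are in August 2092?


August 2092 has 31 days
Anchor: Jan 1, 2092. With p = 2092 - 1 = 2091: (p + p//4 - p//100 + p//400) mod 7 = (2091 + 522 - 20 + 5) mod 7 = 2598 mod 7 = 1 -> Tuesday (Mon=0 ... Sun=6)
Days before August (Jan-Jul): 213; August 1 index = (1 + 213) mod 7 = 4 -> Friday
First Sunday is August 3
Sundays: 3, 10, 17, 24, 31

5 Sundays


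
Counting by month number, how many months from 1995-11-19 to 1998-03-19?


From November 1995 to March 1998
3 years * 12 = 36 months, minus 8 months = 28

28 months


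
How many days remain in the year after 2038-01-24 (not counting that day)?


Day of year: 24 of 365
Remaining = 365 - 24

341 days


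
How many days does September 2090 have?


September 2090

30 days


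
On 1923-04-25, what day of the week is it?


Date: April 25, 1923
Anchor: Jan 1, 1923. With p = 1923 - 1 = 1922: (p + p//4 - p//100 + p//400) mod 7 = (1922 + 480 - 19 + 4) mod 7 = 2387 mod 7 = 0 -> Monday (Mon=0 ... Sun=6)
Days before April (Jan-Mar): 90; offset = 90 + 25 - 1 = 114
Weekday index = (0 + 114) mod 7 = 2

Day of the week: Wednesday


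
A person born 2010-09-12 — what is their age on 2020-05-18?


Birth: 2010-09-12
Reference: 2020-05-18
Year difference: 2020 - 2010 = 10
Birthday not yet reached in 2020, subtract 1

9 years old


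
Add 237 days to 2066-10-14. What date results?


Start: 2066-10-14, add 237 days
October 2066 has 31 days: 31 - 14 = 17 days to October 31 -> 220 left
November 2066 has 30 days -> 190 left
December 2066 has 31 days -> 159 left
January 2067 has 31 days -> 128 left
February 2067 has 28 days -> 100 left
March 2067 has 31 days -> 69 left
April 2067 has 30 days -> 39 left
May 2067 has 31 days -> 8 left
June 2067: 8 <= 30 -> lands on June 8

Result: 2067-06-08


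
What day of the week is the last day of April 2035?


April 2035 has 30 days
Anchor: Jan 1, 2035. With p = 2035 - 1 = 2034: (p + p//4 - p//100 + p//400) mod 7 = (2034 + 508 - 20 + 5) mod 7 = 2527 mod 7 = 0 -> Monday (Mon=0 ... Sun=6)
Days before April (Jan-Mar): 90; April 1 index = (0 + 90) mod 7 = 6 -> Sunday
Last day offset: 30 - 1 = 29 days
Weekday index = (6 + 29) mod 7 = 0

Monday, April 30


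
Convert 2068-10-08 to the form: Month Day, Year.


ISO 2068-10-08 parses as year=2068, month=10, day=08
Month 10 -> October

October 8, 2068


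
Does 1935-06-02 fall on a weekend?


Anchor: Jan 1, 1935. With p = 1935 - 1 = 1934: (p + p//4 - p//100 + p//400) mod 7 = (1934 + 483 - 19 + 4) mod 7 = 2402 mod 7 = 1 -> Tuesday (Mon=0 ... Sun=6)
Day of year: 153; offset = 152
Weekday index = (1 + 152) mod 7 = 6 -> Sunday
Weekend days: Saturday, Sunday

Yes


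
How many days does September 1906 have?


September 1906

30 days


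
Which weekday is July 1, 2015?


Target: July 1, 2015
Anchor: Jan 1, 2015. With p = 2015 - 1 = 2014: (p + p//4 - p//100 + p//400) mod 7 = (2014 + 503 - 20 + 5) mod 7 = 2502 mod 7 = 3 -> Thursday (Mon=0 ... Sun=6)
Days before July (Jan-Jun): 181 days
Weekday index = (3 + 181) mod 7 = 2

Wednesday


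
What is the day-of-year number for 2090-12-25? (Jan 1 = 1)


Date: December 25, 2090
Days in months 1 through 11: 334
Plus 25 days in December

Day of year: 359


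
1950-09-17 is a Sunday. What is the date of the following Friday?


Current: Sunday
Target: Friday
Days ahead: 5

Next Friday: 1950-09-22


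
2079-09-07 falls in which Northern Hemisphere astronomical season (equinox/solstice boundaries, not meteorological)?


Date: September 7
Astronomical Summer (approx.; exact equinox/solstice day varies by year): June 21 to September 21
September 7 falls within the Summer window

Summer


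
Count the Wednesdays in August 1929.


August 1929 has 31 days
Anchor: Jan 1, 1929. With p = 1929 - 1 = 1928: (p + p//4 - p//100 + p//400) mod 7 = (1928 + 482 - 19 + 4) mod 7 = 2395 mod 7 = 1 -> Tuesday (Mon=0 ... Sun=6)
Days before August (Jan-Jul): 212; August 1 index = (1 + 212) mod 7 = 3 -> Thursday
First Wednesday is August 7
Wednesdays: 7, 14, 21, 28

4 Wednesdays


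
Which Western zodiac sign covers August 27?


Date: August 27
Conventional tropical zodiac dates: Virgo from August 23 onward; Libra starts September 23
August 27 falls within the Virgo range

Virgo


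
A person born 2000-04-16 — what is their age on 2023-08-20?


Birth: 2000-04-16
Reference: 2023-08-20
Year difference: 2023 - 2000 = 23

23 years old


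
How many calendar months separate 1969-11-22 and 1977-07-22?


From November 1969 to July 1977
8 years * 12 = 96 months, minus 4 months = 92

92 months


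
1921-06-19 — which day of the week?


Date: June 19, 1921
Anchor: Jan 1, 1921. With p = 1921 - 1 = 1920: (p + p//4 - p//100 + p//400) mod 7 = (1920 + 480 - 19 + 4) mod 7 = 2385 mod 7 = 5 -> Saturday (Mon=0 ... Sun=6)
Days before June (Jan-May): 151; offset = 151 + 19 - 1 = 169
Weekday index = (5 + 169) mod 7 = 6

Day of the week: Sunday


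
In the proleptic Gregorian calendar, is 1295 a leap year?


Gregorian leap year rule: divisible by 4, but not by 100, unless also by 400.
1295 is not divisible by 4 -> not a leap year

No


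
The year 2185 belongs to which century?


Century = (year - 1) // 100 + 1
= (2185 - 1) // 100 + 1
= 2184 // 100 + 1
= 21 + 1

22nd century


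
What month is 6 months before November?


November is month 11
11 - 6 = 5

May


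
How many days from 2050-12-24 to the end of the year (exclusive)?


Day of year: 358 of 365
Remaining = 365 - 358

7 days


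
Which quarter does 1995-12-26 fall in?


Month: December (month 12)
Q1: Jan-Mar, Q2: Apr-Jun, Q3: Jul-Sep, Q4: Oct-Dec

Q4


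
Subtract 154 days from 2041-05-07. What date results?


Start: 2041-05-07, subtract 154 days
Back 7 days from May 7 reaches April 30, 2041 -> 147 left
April 2041 has 30 days -> back to March 31, 2041 -> 117 left
March 2041 has 31 days -> back to February 28, 2041 -> 86 left
February 2041 has 28 days -> back to January 31, 2041 -> 58 left
January 2041 has 31 days -> back to December 31, 2040 -> 27 left
December 2040: 31 - 27 = 4 -> lands on December 4

Result: 2040-12-04


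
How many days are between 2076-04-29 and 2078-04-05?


From 2076-04-29 to 2078-04-05
2076-04-29: days before April = 31 + 29 + 31 = 91 (2076 is a leap year); day of year = 91 + 29 = 120
2078-04-05: days before April = 31 + 28 + 31 = 90 (2078 is not a leap year); day of year = 90 + 5 = 95
Rest of 2076: 366 - 120 = 246
Full years 2077 (365): 365
Total = 246 + 365 + 95 = 706

706 days


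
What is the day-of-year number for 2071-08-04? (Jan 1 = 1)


Date: August 4, 2071
Days in months 1 through 7: 212
Plus 4 days in August

Day of year: 216


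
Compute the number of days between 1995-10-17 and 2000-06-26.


From 1995-10-17 to 2000-06-26
1995-10-17: days before October = 31 + 28 + 31 + 30 + 31 + 30 + 31 + 31 + 30 = 273 (1995 is not a leap year); day of year = 273 + 17 = 290
2000-06-26: days before June = 31 + 29 + 31 + 30 + 31 = 152 (2000 is a leap year); day of year = 152 + 26 = 178
Rest of 1995: 365 - 290 = 75
Full years 1996 (366), 1997 (365), 1998 (365), 1999 (365): 1461
Total = 75 + 1461 + 178 = 1714

1714 days


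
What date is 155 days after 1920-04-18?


Start: 1920-04-18, add 155 days
April 1920 has 30 days: 30 - 18 = 12 days to April 30 -> 143 left
May 1920 has 31 days -> 112 left
June 1920 has 30 days -> 82 left
July 1920 has 31 days -> 51 left
August 1920 has 31 days -> 20 left
September 1920: 20 <= 30 -> lands on September 20

Result: 1920-09-20


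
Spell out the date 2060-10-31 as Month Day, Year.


ISO 2060-10-31 parses as year=2060, month=10, day=31
Month 10 -> October

October 31, 2060


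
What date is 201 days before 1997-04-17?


Start: 1997-04-17, subtract 201 days
Back 17 days from April 17 reaches March 31, 1997 -> 184 left
March 1997 has 31 days -> back to February 28, 1997 -> 153 left
February 1997 has 28 days -> back to January 31, 1997 -> 125 left
January 1997 has 31 days -> back to December 31, 1996 -> 94 left
December 1996 has 31 days -> back to November 30, 1996 -> 63 left
November 1996 has 30 days -> back to October 31, 1996 -> 33 left
October 1996 has 31 days -> back to September 30, 1996 -> 2 left
September 1996: 30 - 2 = 28 -> lands on September 28

Result: 1996-09-28


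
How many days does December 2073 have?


December 2073

31 days


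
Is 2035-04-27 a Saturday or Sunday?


Anchor: Jan 1, 2035. With p = 2035 - 1 = 2034: (p + p//4 - p//100 + p//400) mod 7 = (2034 + 508 - 20 + 5) mod 7 = 2527 mod 7 = 0 -> Monday (Mon=0 ... Sun=6)
Day of year: 117; offset = 116
Weekday index = (0 + 116) mod 7 = 4 -> Friday
Weekend days: Saturday, Sunday

No


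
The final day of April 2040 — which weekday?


April 2040 has 30 days
Anchor: Jan 1, 2040. With p = 2040 - 1 = 2039: (p + p//4 - p//100 + p//400) mod 7 = (2039 + 509 - 20 + 5) mod 7 = 2533 mod 7 = 6 -> Sunday (Mon=0 ... Sun=6)
Days before April (Jan-Mar): 91; April 1 index = (6 + 91) mod 7 = 6 -> Sunday
Last day offset: 30 - 1 = 29 days
Weekday index = (6 + 29) mod 7 = 0

Monday, April 30


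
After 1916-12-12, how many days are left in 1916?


Day of year: 347 of 366
Remaining = 366 - 347

19 days


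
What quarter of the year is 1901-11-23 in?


Month: November (month 11)
Q1: Jan-Mar, Q2: Apr-Jun, Q3: Jul-Sep, Q4: Oct-Dec

Q4


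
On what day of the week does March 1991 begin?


Target: March 1, 1991
Anchor: Jan 1, 1991. With p = 1991 - 1 = 1990: (p + p//4 - p//100 + p//400) mod 7 = (1990 + 497 - 19 + 4) mod 7 = 2472 mod 7 = 1 -> Tuesday (Mon=0 ... Sun=6)
Days before March (Jan-Feb): 59 days
Weekday index = (1 + 59) mod 7 = 4

Friday


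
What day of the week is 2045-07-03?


Date: July 3, 2045
Anchor: Jan 1, 2045. With p = 2045 - 1 = 2044: (p + p//4 - p//100 + p//400) mod 7 = (2044 + 511 - 20 + 5) mod 7 = 2540 mod 7 = 6 -> Sunday (Mon=0 ... Sun=6)
Days before July (Jan-Jun): 181; offset = 181 + 3 - 1 = 183
Weekday index = (6 + 183) mod 7 = 0

Day of the week: Monday


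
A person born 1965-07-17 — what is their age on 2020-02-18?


Birth: 1965-07-17
Reference: 2020-02-18
Year difference: 2020 - 1965 = 55
Birthday not yet reached in 2020, subtract 1

54 years old


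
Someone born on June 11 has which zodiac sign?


Date: June 11
Conventional tropical zodiac dates: Gemini from May 21 onward; Cancer starts June 21
June 11 falls within the Gemini range

Gemini


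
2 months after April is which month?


April is month 4
4 + 2 = 6

June


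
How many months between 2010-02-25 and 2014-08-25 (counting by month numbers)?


From February 2010 to August 2014
4 years * 12 = 48 months, plus 6 months = 54

54 months


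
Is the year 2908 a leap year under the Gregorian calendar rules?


Gregorian leap year rule: divisible by 4, but not by 100, unless also by 400.
2908 is divisible by 4 but not 100 -> leap year

Yes


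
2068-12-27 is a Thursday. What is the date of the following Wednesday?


Current: Thursday
Target: Wednesday
Days ahead: 6

Next Wednesday: 2069-01-02


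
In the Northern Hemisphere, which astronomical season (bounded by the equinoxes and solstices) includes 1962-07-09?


Date: July 9
Astronomical Summer (approx.; exact equinox/solstice day varies by year): June 21 to September 21
July 9 falls within the Summer window

Summer


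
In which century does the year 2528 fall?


Century = (year - 1) // 100 + 1
= (2528 - 1) // 100 + 1
= 2527 // 100 + 1
= 25 + 1

26th century


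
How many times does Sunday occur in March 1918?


March 1918 has 31 days
Anchor: Jan 1, 1918. With p = 1918 - 1 = 1917: (p + p//4 - p//100 + p//400) mod 7 = (1917 + 479 - 19 + 4) mod 7 = 2381 mod 7 = 1 -> Tuesday (Mon=0 ... Sun=6)
Days before March (Jan-Feb): 59; March 1 index = (1 + 59) mod 7 = 4 -> Friday
First Sunday is March 3
Sundays: 3, 10, 17, 24, 31

5 Sundays


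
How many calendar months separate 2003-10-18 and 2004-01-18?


From October 2003 to January 2004
1 year * 12 = 12 months, minus 9 months = 3

3 months


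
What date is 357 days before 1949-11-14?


Start: 1949-11-14, subtract 357 days
Back 14 days from November 14 reaches October 31, 1949 -> 343 left
October 1949 has 31 days -> back to September 30, 1949 -> 312 left
September 1949 has 30 days -> back to August 31, 1949 -> 282 left
August 1949 has 31 days -> back to July 31, 1949 -> 251 left
July 1949 has 31 days -> back to June 30, 1949 -> 220 left
June 1949 has 30 days -> back to May 31, 1949 -> 190 left
May 1949 has 31 days -> back to April 30, 1949 -> 159 left
April 1949 has 30 days -> back to March 31, 1949 -> 129 left
March 1949 has 31 days -> back to February 28, 1949 -> 98 left
February 1949 has 28 days -> back to January 31, 1949 -> 70 left
January 1949 has 31 days -> back to December 31, 1948 -> 39 left
December 1948 has 31 days -> back to November 30, 1948 -> 8 left
November 1948: 30 - 8 = 22 -> lands on November 22

Result: 1948-11-22


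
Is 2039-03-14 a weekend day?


Anchor: Jan 1, 2039. With p = 2039 - 1 = 2038: (p + p//4 - p//100 + p//400) mod 7 = (2038 + 509 - 20 + 5) mod 7 = 2532 mod 7 = 5 -> Saturday (Mon=0 ... Sun=6)
Day of year: 73; offset = 72
Weekday index = (5 + 72) mod 7 = 0 -> Monday
Weekend days: Saturday, Sunday

No


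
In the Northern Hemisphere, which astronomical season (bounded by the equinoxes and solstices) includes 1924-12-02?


Date: December 2
Astronomical Autumn (approx.; exact equinox/solstice day varies by year): September 22 to December 20
December 2 falls within the Autumn window

Autumn


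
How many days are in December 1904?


December 1904

31 days


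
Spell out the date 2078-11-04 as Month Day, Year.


ISO 2078-11-04 parses as year=2078, month=11, day=04
Month 11 -> November

November 4, 2078


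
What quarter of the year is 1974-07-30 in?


Month: July (month 7)
Q1: Jan-Mar, Q2: Apr-Jun, Q3: Jul-Sep, Q4: Oct-Dec

Q3


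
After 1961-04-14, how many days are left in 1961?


Day of year: 104 of 365
Remaining = 365 - 104

261 days


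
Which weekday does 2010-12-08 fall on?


Date: December 8, 2010
Anchor: Jan 1, 2010. With p = 2010 - 1 = 2009: (p + p//4 - p//100 + p//400) mod 7 = (2009 + 502 - 20 + 5) mod 7 = 2496 mod 7 = 4 -> Friday (Mon=0 ... Sun=6)
Days before December (Jan-Nov): 334; offset = 334 + 8 - 1 = 341
Weekday index = (4 + 341) mod 7 = 2

Day of the week: Wednesday


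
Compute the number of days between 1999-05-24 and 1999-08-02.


From 1999-05-24 to 1999-08-02
1999-05-24: days before May = 31 + 28 + 31 + 30 = 120 (1999 is not a leap year); day of year = 120 + 24 = 144
1999-08-02: days before August = 31 + 28 + 31 + 30 + 31 + 30 + 31 = 212 (1999 is not a leap year); day of year = 212 + 2 = 214
Same year: 214 - 144 = 70

70 days


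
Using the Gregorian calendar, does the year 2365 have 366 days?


Gregorian leap year rule: divisible by 4, but not by 100, unless also by 400.
2365 is not divisible by 4 -> not a leap year

No


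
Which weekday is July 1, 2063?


Target: July 1, 2063
Anchor: Jan 1, 2063. With p = 2063 - 1 = 2062: (p + p//4 - p//100 + p//400) mod 7 = (2062 + 515 - 20 + 5) mod 7 = 2562 mod 7 = 0 -> Monday (Mon=0 ... Sun=6)
Days before July (Jan-Jun): 181 days
Weekday index = (0 + 181) mod 7 = 6

Sunday


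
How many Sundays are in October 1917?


October 1917 has 31 days
Anchor: Jan 1, 1917. With p = 1917 - 1 = 1916: (p + p//4 - p//100 + p//400) mod 7 = (1916 + 479 - 19 + 4) mod 7 = 2380 mod 7 = 0 -> Monday (Mon=0 ... Sun=6)
Days before October (Jan-Sep): 273; October 1 index = (0 + 273) mod 7 = 0 -> Monday
First Sunday is October 7
Sundays: 7, 14, 21, 28

4 Sundays


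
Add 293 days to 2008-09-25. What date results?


Start: 2008-09-25, add 293 days
September 2008 has 30 days: 30 - 25 = 5 days to September 30 -> 288 left
October 2008 has 31 days -> 257 left
November 2008 has 30 days -> 227 left
December 2008 has 31 days -> 196 left
January 2009 has 31 days -> 165 left
February 2009 has 28 days -> 137 left
March 2009 has 31 days -> 106 left
April 2009 has 30 days -> 76 left
May 2009 has 31 days -> 45 left
June 2009 has 30 days -> 15 left
July 2009: 15 <= 31 -> lands on July 15

Result: 2009-07-15


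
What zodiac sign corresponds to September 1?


Date: September 1
Conventional tropical zodiac dates: Virgo from August 23 onward; Libra starts September 23
September 1 falls within the Virgo range

Virgo


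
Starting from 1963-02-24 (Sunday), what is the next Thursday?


Current: Sunday
Target: Thursday
Days ahead: 4

Next Thursday: 1963-02-28


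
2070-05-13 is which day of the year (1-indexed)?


Date: May 13, 2070
Days in months 1 through 4: 120
Plus 13 days in May

Day of year: 133


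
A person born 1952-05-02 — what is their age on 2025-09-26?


Birth: 1952-05-02
Reference: 2025-09-26
Year difference: 2025 - 1952 = 73

73 years old


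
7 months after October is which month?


October is month 10
10 + 7 = 17; wrap: 17 - 12 = 5

May


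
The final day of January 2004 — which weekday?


January 2004 has 31 days
Anchor: Jan 1, 2004. With p = 2004 - 1 = 2003: (p + p//4 - p//100 + p//400) mod 7 = (2003 + 500 - 20 + 5) mod 7 = 2488 mod 7 = 3 -> Thursday (Mon=0 ... Sun=6)
January 1 is the anchor itself -> Thursday
Last day offset: 31 - 1 = 30 days
Weekday index = (3 + 30) mod 7 = 5

Saturday, January 31


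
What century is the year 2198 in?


Century = (year - 1) // 100 + 1
= (2198 - 1) // 100 + 1
= 2197 // 100 + 1
= 21 + 1

22nd century


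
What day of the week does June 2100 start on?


Target: June 1, 2100
Anchor: Jan 1, 2100. With p = 2100 - 1 = 2099: (p + p//4 - p//100 + p//400) mod 7 = (2099 + 524 - 20 + 5) mod 7 = 2608 mod 7 = 4 -> Friday (Mon=0 ... Sun=6)
Days before June (Jan-May): 151 days
Weekday index = (4 + 151) mod 7 = 1

Tuesday


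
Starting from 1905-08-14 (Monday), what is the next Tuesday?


Current: Monday
Target: Tuesday
Days ahead: 1

Next Tuesday: 1905-08-15


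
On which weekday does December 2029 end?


December 2029 has 31 days
Anchor: Jan 1, 2029. With p = 2029 - 1 = 2028: (p + p//4 - p//100 + p//400) mod 7 = (2028 + 507 - 20 + 5) mod 7 = 2520 mod 7 = 0 -> Monday (Mon=0 ... Sun=6)
Days before December (Jan-Nov): 334; December 1 index = (0 + 334) mod 7 = 5 -> Saturday
Last day offset: 31 - 1 = 30 days
Weekday index = (5 + 30) mod 7 = 0

Monday, December 31


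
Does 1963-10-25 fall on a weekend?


Anchor: Jan 1, 1963. With p = 1963 - 1 = 1962: (p + p//4 - p//100 + p//400) mod 7 = (1962 + 490 - 19 + 4) mod 7 = 2437 mod 7 = 1 -> Tuesday (Mon=0 ... Sun=6)
Day of year: 298; offset = 297
Weekday index = (1 + 297) mod 7 = 4 -> Friday
Weekend days: Saturday, Sunday

No


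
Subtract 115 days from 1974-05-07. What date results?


Start: 1974-05-07, subtract 115 days
Back 7 days from May 7 reaches April 30, 1974 -> 108 left
April 1974 has 30 days -> back to March 31, 1974 -> 78 left
March 1974 has 31 days -> back to February 28, 1974 -> 47 left
February 1974 has 28 days -> back to January 31, 1974 -> 19 left
January 1974: 31 - 19 = 12 -> lands on January 12

Result: 1974-01-12


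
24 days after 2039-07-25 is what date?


Start: 2039-07-25, add 24 days
July 2039 has 31 days: 31 - 25 = 6 days to July 31 -> 18 left
August 2039: 18 <= 31 -> lands on August 18

Result: 2039-08-18


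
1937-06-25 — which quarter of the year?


Month: June (month 6)
Q1: Jan-Mar, Q2: Apr-Jun, Q3: Jul-Sep, Q4: Oct-Dec

Q2


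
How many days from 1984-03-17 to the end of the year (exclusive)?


Day of year: 77 of 366
Remaining = 366 - 77

289 days


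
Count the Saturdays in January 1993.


January 1993 has 31 days
Anchor: Jan 1, 1993. With p = 1993 - 1 = 1992: (p + p//4 - p//100 + p//400) mod 7 = (1992 + 498 - 19 + 4) mod 7 = 2475 mod 7 = 4 -> Friday (Mon=0 ... Sun=6)
January 1 is the anchor itself -> Friday
First Saturday is January 2
Saturdays: 2, 9, 16, 23, 30

5 Saturdays


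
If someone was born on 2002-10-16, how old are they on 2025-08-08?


Birth: 2002-10-16
Reference: 2025-08-08
Year difference: 2025 - 2002 = 23
Birthday not yet reached in 2025, subtract 1

22 years old


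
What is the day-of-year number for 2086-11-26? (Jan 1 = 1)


Date: November 26, 2086
Days in months 1 through 10: 304
Plus 26 days in November

Day of year: 330


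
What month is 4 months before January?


January is month 1
1 - 4 = -3; wrap: -3 + 12 = 9

September


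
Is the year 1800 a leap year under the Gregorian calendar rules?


Gregorian leap year rule: divisible by 4, but not by 100, unless also by 400.
1800 is divisible by 100 but not 400 -> not a leap year

No


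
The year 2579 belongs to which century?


Century = (year - 1) // 100 + 1
= (2579 - 1) // 100 + 1
= 2578 // 100 + 1
= 25 + 1

26th century


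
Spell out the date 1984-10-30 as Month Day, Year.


ISO 1984-10-30 parses as year=1984, month=10, day=30
Month 10 -> October

October 30, 1984


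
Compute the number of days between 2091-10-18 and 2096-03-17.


From 2091-10-18 to 2096-03-17
2091-10-18: days before October = 31 + 28 + 31 + 30 + 31 + 30 + 31 + 31 + 30 = 273 (2091 is not a leap year); day of year = 273 + 18 = 291
2096-03-17: days before March = 31 + 29 = 60 (2096 is a leap year); day of year = 60 + 17 = 77
Rest of 2091: 365 - 291 = 74
Full years 2092 (366), 2093 (365), 2094 (365), 2095 (365): 1461
Total = 74 + 1461 + 77 = 1612

1612 days


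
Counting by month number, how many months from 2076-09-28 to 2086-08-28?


From September 2076 to August 2086
10 years * 12 = 120 months, minus 1 month = 119

119 months


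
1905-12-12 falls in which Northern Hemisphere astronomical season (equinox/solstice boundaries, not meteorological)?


Date: December 12
Astronomical Autumn (approx.; exact equinox/solstice day varies by year): September 22 to December 20
December 12 falls within the Autumn window

Autumn


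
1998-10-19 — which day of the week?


Date: October 19, 1998
Anchor: Jan 1, 1998. With p = 1998 - 1 = 1997: (p + p//4 - p//100 + p//400) mod 7 = (1997 + 499 - 19 + 4) mod 7 = 2481 mod 7 = 3 -> Thursday (Mon=0 ... Sun=6)
Days before October (Jan-Sep): 273; offset = 273 + 19 - 1 = 291
Weekday index = (3 + 291) mod 7 = 0

Day of the week: Monday


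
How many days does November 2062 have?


November 2062

30 days


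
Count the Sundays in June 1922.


June 1922 has 30 days
Anchor: Jan 1, 1922. With p = 1922 - 1 = 1921: (p + p//4 - p//100 + p//400) mod 7 = (1921 + 480 - 19 + 4) mod 7 = 2386 mod 7 = 6 -> Sunday (Mon=0 ... Sun=6)
Days before June (Jan-May): 151; June 1 index = (6 + 151) mod 7 = 3 -> Thursday
First Sunday is June 4
Sundays: 4, 11, 18, 25

4 Sundays


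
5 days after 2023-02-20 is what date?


Start: 2023-02-20, add 5 days
February 2023 has 28 days; 20 + 5 = 25 stays within February

Result: 2023-02-25


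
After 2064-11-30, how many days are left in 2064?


Day of year: 335 of 366
Remaining = 366 - 335

31 days


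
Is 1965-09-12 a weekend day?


Anchor: Jan 1, 1965. With p = 1965 - 1 = 1964: (p + p//4 - p//100 + p//400) mod 7 = (1964 + 491 - 19 + 4) mod 7 = 2440 mod 7 = 4 -> Friday (Mon=0 ... Sun=6)
Day of year: 255; offset = 254
Weekday index = (4 + 254) mod 7 = 6 -> Sunday
Weekend days: Saturday, Sunday

Yes


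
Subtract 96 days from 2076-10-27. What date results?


Start: 2076-10-27, subtract 96 days
Back 27 days from October 27 reaches September 30, 2076 -> 69 left
September 2076 has 30 days -> back to August 31, 2076 -> 39 left
August 2076 has 31 days -> back to July 31, 2076 -> 8 left
July 2076: 31 - 8 = 23 -> lands on July 23

Result: 2076-07-23


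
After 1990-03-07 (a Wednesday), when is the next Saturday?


Current: Wednesday
Target: Saturday
Days ahead: 3

Next Saturday: 1990-03-10


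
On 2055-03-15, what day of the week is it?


Date: March 15, 2055
Anchor: Jan 1, 2055. With p = 2055 - 1 = 2054: (p + p//4 - p//100 + p//400) mod 7 = (2054 + 513 - 20 + 5) mod 7 = 2552 mod 7 = 4 -> Friday (Mon=0 ... Sun=6)
Days before March (Jan-Feb): 59; offset = 59 + 15 - 1 = 73
Weekday index = (4 + 73) mod 7 = 0

Day of the week: Monday


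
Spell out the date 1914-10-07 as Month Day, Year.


ISO 1914-10-07 parses as year=1914, month=10, day=07
Month 10 -> October

October 7, 1914


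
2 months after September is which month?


September is month 9
9 + 2 = 11

November


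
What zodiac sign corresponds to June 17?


Date: June 17
Conventional tropical zodiac dates: Gemini from May 21 onward; Cancer starts June 21
June 17 falls within the Gemini range

Gemini


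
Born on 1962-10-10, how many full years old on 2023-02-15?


Birth: 1962-10-10
Reference: 2023-02-15
Year difference: 2023 - 1962 = 61
Birthday not yet reached in 2023, subtract 1

60 years old


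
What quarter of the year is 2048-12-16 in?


Month: December (month 12)
Q1: Jan-Mar, Q2: Apr-Jun, Q3: Jul-Sep, Q4: Oct-Dec

Q4


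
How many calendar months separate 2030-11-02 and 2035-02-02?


From November 2030 to February 2035
5 years * 12 = 60 months, minus 9 months = 51

51 months


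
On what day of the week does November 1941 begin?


Target: November 1, 1941
Anchor: Jan 1, 1941. With p = 1941 - 1 = 1940: (p + p//4 - p//100 + p//400) mod 7 = (1940 + 485 - 19 + 4) mod 7 = 2410 mod 7 = 2 -> Wednesday (Mon=0 ... Sun=6)
Days before November (Jan-Oct): 304 days
Weekday index = (2 + 304) mod 7 = 5

Saturday


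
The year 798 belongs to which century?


Century = (year - 1) // 100 + 1
= (798 - 1) // 100 + 1
= 797 // 100 + 1
= 7 + 1

8th century


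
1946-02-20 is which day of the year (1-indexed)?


Date: February 20, 1946
Days in months 1 through 1: 31
Plus 20 days in February

Day of year: 51


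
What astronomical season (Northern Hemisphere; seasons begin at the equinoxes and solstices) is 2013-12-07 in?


Date: December 7
Astronomical Autumn (approx.; exact equinox/solstice day varies by year): September 22 to December 20
December 7 falls within the Autumn window

Autumn


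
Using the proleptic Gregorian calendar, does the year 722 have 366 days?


Gregorian leap year rule: divisible by 4, but not by 100, unless also by 400.
722 is not divisible by 4 -> not a leap year

No


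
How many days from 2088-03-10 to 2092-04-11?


From 2088-03-10 to 2092-04-11
2088-03-10: days before March = 31 + 29 = 60 (2088 is a leap year); day of year = 60 + 10 = 70
2092-04-11: days before April = 31 + 29 + 31 = 91 (2092 is a leap year); day of year = 91 + 11 = 102
Rest of 2088: 366 - 70 = 296
Full years 2089 (365), 2090 (365), 2091 (365): 1095
Total = 296 + 1095 + 102 = 1493

1493 days


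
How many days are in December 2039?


December 2039

31 days


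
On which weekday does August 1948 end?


August 1948 has 31 days
Anchor: Jan 1, 1948. With p = 1948 - 1 = 1947: (p + p//4 - p//100 + p//400) mod 7 = (1947 + 486 - 19 + 4) mod 7 = 2418 mod 7 = 3 -> Thursday (Mon=0 ... Sun=6)
Days before August (Jan-Jul): 213; August 1 index = (3 + 213) mod 7 = 6 -> Sunday
Last day offset: 31 - 1 = 30 days
Weekday index = (6 + 30) mod 7 = 1

Tuesday, August 31


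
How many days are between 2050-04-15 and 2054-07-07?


From 2050-04-15 to 2054-07-07
2050-04-15: days before April = 31 + 28 + 31 = 90 (2050 is not a leap year); day of year = 90 + 15 = 105
2054-07-07: days before July = 31 + 28 + 31 + 30 + 31 + 30 = 181 (2054 is not a leap year); day of year = 181 + 7 = 188
Rest of 2050: 365 - 105 = 260
Full years 2051 (365), 2052 (366), 2053 (365): 1096
Total = 260 + 1096 + 188 = 1544

1544 days


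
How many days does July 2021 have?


July 2021

31 days


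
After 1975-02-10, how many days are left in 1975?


Day of year: 41 of 365
Remaining = 365 - 41

324 days


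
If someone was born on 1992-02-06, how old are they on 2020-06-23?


Birth: 1992-02-06
Reference: 2020-06-23
Year difference: 2020 - 1992 = 28

28 years old


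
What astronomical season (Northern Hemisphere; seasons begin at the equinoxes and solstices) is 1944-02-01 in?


Date: February 1
Astronomical Winter (approx.; exact equinox/solstice day varies by year): December 21 to March 19
February 1 falls within the Winter window

Winter


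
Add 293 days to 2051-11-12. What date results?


Start: 2051-11-12, add 293 days
November 2051 has 30 days: 30 - 12 = 18 days to November 30 -> 275 left
December 2051 has 31 days -> 244 left
January 2052 has 31 days -> 213 left
February 2052 has 29 days -> 184 left
March 2052 has 31 days -> 153 left
April 2052 has 30 days -> 123 left
May 2052 has 31 days -> 92 left
June 2052 has 30 days -> 62 left
July 2052 has 31 days -> 31 left
August 2052: 31 <= 31 -> lands on August 31

Result: 2052-08-31


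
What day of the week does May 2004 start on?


Target: May 1, 2004
Anchor: Jan 1, 2004. With p = 2004 - 1 = 2003: (p + p//4 - p//100 + p//400) mod 7 = (2003 + 500 - 20 + 5) mod 7 = 2488 mod 7 = 3 -> Thursday (Mon=0 ... Sun=6)
Days before May (Jan-Apr): 121 days
Weekday index = (3 + 121) mod 7 = 5

Saturday


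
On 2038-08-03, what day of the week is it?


Date: August 3, 2038
Anchor: Jan 1, 2038. With p = 2038 - 1 = 2037: (p + p//4 - p//100 + p//400) mod 7 = (2037 + 509 - 20 + 5) mod 7 = 2531 mod 7 = 4 -> Friday (Mon=0 ... Sun=6)
Days before August (Jan-Jul): 212; offset = 212 + 3 - 1 = 214
Weekday index = (4 + 214) mod 7 = 1

Day of the week: Tuesday


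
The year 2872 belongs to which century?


Century = (year - 1) // 100 + 1
= (2872 - 1) // 100 + 1
= 2871 // 100 + 1
= 28 + 1

29th century


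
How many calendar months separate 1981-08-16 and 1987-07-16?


From August 1981 to July 1987
6 years * 12 = 72 months, minus 1 month = 71

71 months


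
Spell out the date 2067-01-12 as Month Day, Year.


ISO 2067-01-12 parses as year=2067, month=01, day=12
Month 1 -> January

January 12, 2067


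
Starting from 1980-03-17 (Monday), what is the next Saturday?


Current: Monday
Target: Saturday
Days ahead: 5

Next Saturday: 1980-03-22


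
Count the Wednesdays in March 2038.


March 2038 has 31 days
Anchor: Jan 1, 2038. With p = 2038 - 1 = 2037: (p + p//4 - p//100 + p//400) mod 7 = (2037 + 509 - 20 + 5) mod 7 = 2531 mod 7 = 4 -> Friday (Mon=0 ... Sun=6)
Days before March (Jan-Feb): 59; March 1 index = (4 + 59) mod 7 = 0 -> Monday
First Wednesday is March 3
Wednesdays: 3, 10, 17, 24, 31

5 Wednesdays


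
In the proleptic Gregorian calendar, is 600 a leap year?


Gregorian leap year rule: divisible by 4, but not by 100, unless also by 400.
600 is divisible by 100 but not 400 -> not a leap year

No


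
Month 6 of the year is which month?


Month 6 of 12

June


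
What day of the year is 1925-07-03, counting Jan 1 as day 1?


Date: July 3, 1925
Days in months 1 through 6: 181
Plus 3 days in July

Day of year: 184


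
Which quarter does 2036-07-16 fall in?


Month: July (month 7)
Q1: Jan-Mar, Q2: Apr-Jun, Q3: Jul-Sep, Q4: Oct-Dec

Q3


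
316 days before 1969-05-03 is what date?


Start: 1969-05-03, subtract 316 days
Back 3 days from May 3 reaches April 30, 1969 -> 313 left
April 1969 has 30 days -> back to March 31, 1969 -> 283 left
March 1969 has 31 days -> back to February 28, 1969 -> 252 left
February 1969 has 28 days -> back to January 31, 1969 -> 224 left
January 1969 has 31 days -> back to December 31, 1968 -> 193 left
December 1968 has 31 days -> back to November 30, 1968 -> 162 left
November 1968 has 30 days -> back to October 31, 1968 -> 132 left
October 1968 has 31 days -> back to September 30, 1968 -> 101 left
September 1968 has 30 days -> back to August 31, 1968 -> 71 left
August 1968 has 31 days -> back to July 31, 1968 -> 40 left
July 1968 has 31 days -> back to June 30, 1968 -> 9 left
June 1968: 30 - 9 = 21 -> lands on June 21

Result: 1968-06-21


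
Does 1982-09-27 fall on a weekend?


Anchor: Jan 1, 1982. With p = 1982 - 1 = 1981: (p + p//4 - p//100 + p//400) mod 7 = (1981 + 495 - 19 + 4) mod 7 = 2461 mod 7 = 4 -> Friday (Mon=0 ... Sun=6)
Day of year: 270; offset = 269
Weekday index = (4 + 269) mod 7 = 0 -> Monday
Weekend days: Saturday, Sunday

No


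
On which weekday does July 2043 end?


July 2043 has 31 days
Anchor: Jan 1, 2043. With p = 2043 - 1 = 2042: (p + p//4 - p//100 + p//400) mod 7 = (2042 + 510 - 20 + 5) mod 7 = 2537 mod 7 = 3 -> Thursday (Mon=0 ... Sun=6)
Days before July (Jan-Jun): 181; July 1 index = (3 + 181) mod 7 = 2 -> Wednesday
Last day offset: 31 - 1 = 30 days
Weekday index = (2 + 30) mod 7 = 4

Friday, July 31


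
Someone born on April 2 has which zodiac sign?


Date: April 2
Conventional tropical zodiac dates: Aries from March 21 onward; Taurus starts April 20
April 2 falls within the Aries range

Aries


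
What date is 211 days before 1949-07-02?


Start: 1949-07-02, subtract 211 days
Back 2 days from July 2 reaches June 30, 1949 -> 209 left
June 1949 has 30 days -> back to May 31, 1949 -> 179 left
May 1949 has 31 days -> back to April 30, 1949 -> 148 left
April 1949 has 30 days -> back to March 31, 1949 -> 118 left
March 1949 has 31 days -> back to February 28, 1949 -> 87 left
February 1949 has 28 days -> back to January 31, 1949 -> 59 left
January 1949 has 31 days -> back to December 31, 1948 -> 28 left
December 1948: 31 - 28 = 3 -> lands on December 3

Result: 1948-12-03
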